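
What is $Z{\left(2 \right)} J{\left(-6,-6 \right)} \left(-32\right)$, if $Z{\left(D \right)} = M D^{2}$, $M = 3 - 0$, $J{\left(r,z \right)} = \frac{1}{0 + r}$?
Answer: $64$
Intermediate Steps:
$J{\left(r,z \right)} = \frac{1}{r}$
$M = 3$ ($M = 3 + 0 = 3$)
$Z{\left(D \right)} = 3 D^{2}$
$Z{\left(2 \right)} J{\left(-6,-6 \right)} \left(-32\right) = \frac{3 \cdot 2^{2}}{-6} \left(-32\right) = 3 \cdot 4 \left(- \frac{1}{6}\right) \left(-32\right) = 12 \left(- \frac{1}{6}\right) \left(-32\right) = \left(-2\right) \left(-32\right) = 64$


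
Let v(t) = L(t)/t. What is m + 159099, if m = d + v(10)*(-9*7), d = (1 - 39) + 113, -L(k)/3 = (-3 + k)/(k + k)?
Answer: 31836123/200 ≈ 1.5918e+5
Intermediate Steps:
L(k) = -3*(-3 + k)/(2*k) (L(k) = -3*(-3 + k)/(k + k) = -3*(-3 + k)/(2*k))
d = 75 (d = -38 + 113 = 75)
v(t) = 3*(3 - t)/(2*t²) (v(t) = (3*(3 - t)/(2*t))/t = 3*(3 - t)/(2*t²))
m = 16323/200 (m = 75 + ((3/2)*(3 - 1*10)/10²)*(-9*7) = 75 + ((3/2)*(1/100)*(3 - 10))*(-63) = 75 + ((3/2)*(1/100)*(-7))*(-63) = 75 - 21/200*(-63) = 75 + 1323/200 = 16323/200 ≈ 81.615)
m + 159099 = 16323/200 + 159099 = 31836123/200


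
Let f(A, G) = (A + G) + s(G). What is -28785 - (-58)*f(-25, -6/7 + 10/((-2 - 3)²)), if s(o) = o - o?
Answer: -1059153/35 ≈ -30262.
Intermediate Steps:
s(o) = 0
f(A, G) = A + G (f(A, G) = (A + G) + 0 = A + G)
-28785 - (-58)*f(-25, -6/7 + 10/((-2 - 3)²)) = -28785 - (-58)*(-25 + (-6/7 + 10/((-2 - 3)²))) = -28785 - (-58)*(-25 + (-6*⅐ + 10/((-5)²))) = -28785 - (-58)*(-25 + (-6/7 + 10/25)) = -28785 - (-58)*(-25 + (-6/7 + 10*(1/25))) = -28785 - (-58)*(-25 + (-6/7 + ⅖)) = -28785 - (-58)*(-25 - 16/35) = -28785 - (-58)*(-891)/35 = -28785 - 1*51678/35 = -28785 - 51678/35 = -1059153/35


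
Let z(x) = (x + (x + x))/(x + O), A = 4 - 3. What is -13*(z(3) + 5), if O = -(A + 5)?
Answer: -26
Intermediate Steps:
A = 1
O = -6 (O = -(1 + 5) = -1*6 = -6)
z(x) = 3*x/(-6 + x) (z(x) = (x + (x + x))/(x - 6) = (x + 2*x)/(-6 + x) = (3*x)/(-6 + x) = 3*x/(-6 + x))
-13*(z(3) + 5) = -13*(3*3/(-6 + 3) + 5) = -13*(3*3/(-3) + 5) = -13*(3*3*(-⅓) + 5) = -13*(-3 + 5) = -13*2 = -26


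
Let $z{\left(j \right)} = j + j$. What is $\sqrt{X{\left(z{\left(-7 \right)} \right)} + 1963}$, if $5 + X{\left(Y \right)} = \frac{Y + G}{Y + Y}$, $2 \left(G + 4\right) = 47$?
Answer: $\frac{\sqrt{1534918}}{28} \approx 44.247$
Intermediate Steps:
$G = \frac{39}{2}$ ($G = -4 + \frac{1}{2} \cdot 47 = -4 + \frac{47}{2} = \frac{39}{2} \approx 19.5$)
$z{\left(j \right)} = 2 j$
$X{\left(Y \right)} = -5 + \frac{\frac{39}{2} + Y}{2 Y}$ ($X{\left(Y \right)} = -5 + \frac{Y + \frac{39}{2}}{Y + Y} = -5 + \frac{\frac{39}{2} + Y}{2 Y}$)
$\sqrt{X{\left(z{\left(-7 \right)} \right)} + 1963} = \sqrt{\frac{3 \left(13 - 6 \cdot 2 \left(-7\right)\right)}{4 \cdot 2 \left(-7\right)} + 1963} = \sqrt{\frac{3 \left(13 - -84\right)}{4 \left(-14\right)} + 1963} = \sqrt{\frac{3}{4} \left(- \frac{1}{14}\right) \left(13 + 84\right) + 1963} = \sqrt{\frac{3}{4} \left(- \frac{1}{14}\right) 97 + 1963} = \sqrt{- \frac{291}{56} + 1963} = \sqrt{\frac{109637}{56}} = \frac{\sqrt{1534918}}{28}$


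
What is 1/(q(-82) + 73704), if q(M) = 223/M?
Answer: 82/6043505 ≈ 1.3568e-5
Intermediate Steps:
1/(q(-82) + 73704) = 1/(223/(-82) + 73704) = 1/(223*(-1/82) + 73704) = 1/(-223/82 + 73704) = 1/(6043505/82) = 82/6043505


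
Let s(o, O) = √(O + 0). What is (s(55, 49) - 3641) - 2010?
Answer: -5644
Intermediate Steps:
s(o, O) = √O
(s(55, 49) - 3641) - 2010 = (√49 - 3641) - 2010 = (7 - 3641) - 2010 = -3634 - 2010 = -5644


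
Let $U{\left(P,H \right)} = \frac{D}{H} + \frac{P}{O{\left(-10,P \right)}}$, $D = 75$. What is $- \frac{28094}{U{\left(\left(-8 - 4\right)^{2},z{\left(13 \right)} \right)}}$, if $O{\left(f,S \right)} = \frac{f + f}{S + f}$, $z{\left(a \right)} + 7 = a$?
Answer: $\frac{280940}{9523} \approx 29.501$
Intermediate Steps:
$z{\left(a \right)} = -7 + a$
$O{\left(f,S \right)} = \frac{2 f}{S + f}$
$U{\left(P,H \right)} = \frac{75}{H} + P \left(\frac{1}{2} - \frac{P}{20}\right)$ ($U{\left(P,H \right)} = \frac{75}{H} + \frac{P}{2 \left(-10\right) \frac{1}{P - 10}} = \frac{75}{H} + \frac{P}{2 \left(-10\right) \frac{1}{-10 + P}} = \frac{75}{H} + \frac{P}{\left(-20\right) \frac{1}{-10 + P}} = \frac{75}{H} + P \left(\frac{1}{2} - \frac{P}{20}\right)$)
$- \frac{28094}{U{\left(\left(-8 - 4\right)^{2},z{\left(13 \right)} \right)}} = - \frac{28094}{\frac{1}{20} \frac{1}{-7 + 13} \left(1500 - \left(-7 + 13\right) \left(-8 - 4\right)^{2} \left(-10 + \left(-8 - 4\right)^{2}\right)\right)} = - \frac{28094}{\frac{1}{20} \cdot \frac{1}{6} \left(1500 - 6 \left(-12\right)^{2} \left(-10 + \left(-12\right)^{2}\right)\right)} = - \frac{28094}{\frac{1}{20} \cdot \frac{1}{6} \left(1500 - 6 \cdot 144 \left(-10 + 144\right)\right)} = - \frac{28094}{\frac{1}{20} \cdot \frac{1}{6} \left(1500 - 6 \cdot 144 \cdot 134\right)} = - \frac{28094}{\frac{1}{20} \cdot \frac{1}{6} \left(1500 - 115776\right)} = - \frac{28094}{\frac{1}{20} \cdot \frac{1}{6} \left(-114276\right)} = - \frac{28094}{- \frac{9523}{10}} = \left(-28094\right) \left(- \frac{10}{9523}\right) = \frac{280940}{9523}$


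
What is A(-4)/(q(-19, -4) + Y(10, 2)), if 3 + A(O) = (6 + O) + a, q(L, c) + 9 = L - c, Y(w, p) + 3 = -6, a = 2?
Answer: -1/33 ≈ -0.030303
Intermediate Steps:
Y(w, p) = -9 (Y(w, p) = -3 - 6 = -9)
q(L, c) = -9 + L - c (q(L, c) = -9 + (L - c) = -9 + L - c)
A(O) = 5 + O (A(O) = -3 + ((6 + O) + 2) = -3 + (8 + O) = 5 + O)
A(-4)/(q(-19, -4) + Y(10, 2)) = (5 - 4)/((-9 - 19 - 1*(-4)) - 9) = 1/((-9 - 19 + 4) - 9) = 1/(-24 - 9) = 1/(-33) = 1*(-1/33) = -1/33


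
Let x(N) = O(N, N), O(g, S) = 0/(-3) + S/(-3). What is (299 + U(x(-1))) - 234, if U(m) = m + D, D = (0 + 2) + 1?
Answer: 205/3 ≈ 68.333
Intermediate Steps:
O(g, S) = -S/3 (O(g, S) = 0*(-1/3) + S*(-1/3) = 0 - S/3 = -S/3)
x(N) = -N/3
D = 3 (D = 2 + 1 = 3)
U(m) = 3 + m (U(m) = m + 3 = 3 + m)
(299 + U(x(-1))) - 234 = (299 + (3 - 1/3*(-1))) - 234 = (299 + (3 + 1/3)) - 234 = (299 + 10/3) - 234 = 907/3 - 234 = 205/3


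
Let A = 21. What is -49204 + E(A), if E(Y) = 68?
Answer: -49136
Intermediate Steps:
-49204 + E(A) = -49204 + 68 = -49136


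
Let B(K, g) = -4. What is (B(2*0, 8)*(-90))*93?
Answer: 33480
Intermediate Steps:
(B(2*0, 8)*(-90))*93 = -4*(-90)*93 = 360*93 = 33480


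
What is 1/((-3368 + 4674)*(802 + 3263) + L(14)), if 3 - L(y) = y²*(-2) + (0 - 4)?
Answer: 1/5309289 ≈ 1.8835e-7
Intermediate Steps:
L(y) = 7 + 2*y² (L(y) = 3 - (y²*(-2) + (0 - 4)) = 3 - (-2*y² - 4) = 3 - (-4 - 2*y²) = 3 + (4 + 2*y²) = 7 + 2*y²)
1/((-3368 + 4674)*(802 + 3263) + L(14)) = 1/((-3368 + 4674)*(802 + 3263) + (7 + 2*14²)) = 1/(1306*4065 + (7 + 2*196)) = 1/(5308890 + (7 + 392)) = 1/(5308890 + 399) = 1/5309289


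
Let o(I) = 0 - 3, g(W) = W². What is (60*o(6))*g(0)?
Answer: 0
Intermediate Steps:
o(I) = -3
(60*o(6))*g(0) = (60*(-3))*0² = -180*0 = 0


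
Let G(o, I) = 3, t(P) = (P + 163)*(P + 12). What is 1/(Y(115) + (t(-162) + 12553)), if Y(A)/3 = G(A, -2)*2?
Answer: 1/12421 ≈ 8.0509e-5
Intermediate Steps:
t(P) = (12 + P)*(163 + P) (t(P) = (163 + P)*(12 + P) = (12 + P)*(163 + P))
Y(A) = 18 (Y(A) = 3*(3*2) = 3*6 = 18)
1/(Y(115) + (t(-162) + 12553)) = 1/(18 + ((1956 + (-162)² + 175*(-162)) + 12553)) = 1/(18 + ((1956 + 26244 - 28350) + 12553)) = 1/(18 + (-150 + 12553)) = 1/(18 + 12403) = 1/12421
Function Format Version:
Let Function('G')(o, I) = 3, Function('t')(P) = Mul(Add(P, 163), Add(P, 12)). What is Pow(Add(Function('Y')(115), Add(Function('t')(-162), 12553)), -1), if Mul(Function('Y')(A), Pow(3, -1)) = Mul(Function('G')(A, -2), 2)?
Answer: Rational(1, 12421) ≈ 8.0509e-5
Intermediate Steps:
Function('t')(P) = Mul(Add(12, P), Add(163, P)) (Function('t')(P) = Mul(Add(163, P), Add(12, P)) = Mul(Add(12, P), Add(163, P)))
Function('Y')(A) = 18 (Function('Y')(A) = Mul(3, Mul(3, 2)) = Mul(3, 6) = 18)
Pow(Add(Function('Y')(115), Add(Function('t')(-162), 12553)), -1) = Pow(Add(18, Add(Add(1956, Pow(-162, 2), Mul(175, -162)), 12553)), -1) = Pow(Add(18, Add(Add(1956, 26244, -28350), 12553)), -1) = Pow(Add(18, Add(-150, 12553)), -1) = Pow(Add(18, 12403), -1) = Pow(12421, -1) = Rational(1, 12421)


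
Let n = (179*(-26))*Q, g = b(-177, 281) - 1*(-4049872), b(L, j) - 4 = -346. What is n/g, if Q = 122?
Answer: -283894/2024765 ≈ -0.14021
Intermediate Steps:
b(L, j) = -342 (b(L, j) = 4 - 346 = -342)
g = 4049530 (g = -342 - 1*(-4049872) = -342 + 4049872 = 4049530)
n = -567788 (n = (179*(-26))*122 = -4654*122 = -567788)
n/g = -567788/4049530 = -567788*1/4049530 = -283894/2024765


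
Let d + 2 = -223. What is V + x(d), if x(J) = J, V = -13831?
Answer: -14056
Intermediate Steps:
d = -225 (d = -2 - 223 = -225)
V + x(d) = -13831 - 225 = -14056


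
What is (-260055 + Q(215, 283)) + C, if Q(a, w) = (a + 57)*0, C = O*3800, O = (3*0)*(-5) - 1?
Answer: -263855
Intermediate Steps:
O = -1 (O = 0*(-5) - 1 = 0 - 1 = -1)
C = -3800 (C = -1*3800 = -3800)
Q(a, w) = 0 (Q(a, w) = (57 + a)*0 = 0)
(-260055 + Q(215, 283)) + C = (-260055 + 0) - 3800 = -260055 - 3800 = -263855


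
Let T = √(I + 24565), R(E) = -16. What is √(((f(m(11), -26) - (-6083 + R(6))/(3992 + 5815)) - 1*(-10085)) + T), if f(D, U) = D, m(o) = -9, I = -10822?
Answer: √(107682419313 + 32059083*√1527)/3269 ≈ 100.96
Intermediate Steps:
T = 3*√1527 (T = √(-10822 + 24565) = √13743 = 3*√1527 ≈ 117.23)
√(((f(m(11), -26) - (-6083 + R(6))/(3992 + 5815)) - 1*(-10085)) + T) = √(((-9 - (-6083 - 16)/(3992 + 5815)) - 1*(-10085)) + 3*√1527) = √(((-9 - (-6099)/9807) + 10085) + 3*√1527) = √(((-9 - 1*(-2033/3269)) + 10085) + 3*√1527) = √(((-9 + 2033/3269) + 10085) + 3*√1527) = √((-27388/3269 + 10085) + 3*√1527) = √(32940477/3269 + 3*√1527)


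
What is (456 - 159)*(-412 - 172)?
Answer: -173448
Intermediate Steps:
(456 - 159)*(-412 - 172) = 297*(-584) = -173448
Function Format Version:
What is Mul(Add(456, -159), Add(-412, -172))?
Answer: -173448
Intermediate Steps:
Mul(Add(456, -159), Add(-412, -172)) = Mul(297, -584) = -173448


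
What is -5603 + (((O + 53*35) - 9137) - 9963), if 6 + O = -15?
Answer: -22869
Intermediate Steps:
O = -21 (O = -6 - 15 = -21)
-5603 + (((O + 53*35) - 9137) - 9963) = -5603 + (((-21 + 53*35) - 9137) - 9963) = -5603 + (((-21 + 1855) - 9137) - 9963) = -5603 + ((1834 - 9137) - 9963) = -5603 + (-7303 - 9963) = -5603 - 17266 = -22869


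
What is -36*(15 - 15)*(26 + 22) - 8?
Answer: -8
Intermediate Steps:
-36*(15 - 15)*(26 + 22) - 8 = -0*48 - 8 = -36*0 - 8 = 0 - 8 = -8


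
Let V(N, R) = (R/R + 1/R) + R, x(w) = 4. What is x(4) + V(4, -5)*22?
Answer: -442/5 ≈ -88.400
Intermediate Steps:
V(N, R) = 1 + R + 1/R (V(N, R) = (1 + 1/R) + R = 1 + R + 1/R)
x(4) + V(4, -5)*22 = 4 + (1 - 5 + 1/(-5))*22 = 4 + (1 - 5 - ⅕)*22 = 4 - 21/5*22 = 4 - 462/5 = -442/5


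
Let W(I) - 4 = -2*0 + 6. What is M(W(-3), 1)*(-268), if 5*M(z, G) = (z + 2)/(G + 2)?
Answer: -1072/5 ≈ -214.40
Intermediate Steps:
W(I) = 10 (W(I) = 4 + (-2*0 + 6) = 4 + (0 + 6) = 4 + 6 = 10)
M(z, G) = (2 + z)/(5*(2 + G)) (M(z, G) = ((z + 2)/(G + 2))/5 = ((2 + z)/(2 + G))/5 = (2 + z)/(5*(2 + G)))
M(W(-3), 1)*(-268) = ((2 + 10)/(5*(2 + 1)))*(-268) = ((⅕)*12/3)*(-268) = ((⅕)*(⅓)*12)*(-268) = (⅘)*(-268) = -1072/5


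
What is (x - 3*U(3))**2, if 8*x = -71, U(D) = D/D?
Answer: 9025/64 ≈ 141.02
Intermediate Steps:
U(D) = 1
x = -71/8 (x = (1/8)*(-71) = -71/8 ≈ -8.8750)
(x - 3*U(3))**2 = (-71/8 - 3*1)**2 = (-71/8 - 3)**2 = (-95/8)**2 = 9025/64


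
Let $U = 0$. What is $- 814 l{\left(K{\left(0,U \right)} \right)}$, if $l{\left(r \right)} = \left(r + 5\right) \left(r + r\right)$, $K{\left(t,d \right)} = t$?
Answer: $0$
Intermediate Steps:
$l{\left(r \right)} = 2 r \left(5 + r\right)$ ($l{\left(r \right)} = \left(5 + r\right) 2 r = 2 r \left(5 + r\right)$)
$- 814 l{\left(K{\left(0,U \right)} \right)} = - 814 \cdot 2 \cdot 0 \left(5 + 0\right) = - 814 \cdot 2 \cdot 0 \cdot 5 = \left(-814\right) 0 = 0$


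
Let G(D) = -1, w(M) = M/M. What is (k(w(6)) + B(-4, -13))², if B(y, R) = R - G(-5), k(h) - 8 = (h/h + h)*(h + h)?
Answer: 0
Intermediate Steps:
w(M) = 1
k(h) = 8 + 2*h*(1 + h) (k(h) = 8 + (h/h + h)*(h + h) = 8 + (1 + h)*(2*h) = 8 + 2*h*(1 + h))
B(y, R) = 1 + R (B(y, R) = R - 1*(-1) = R + 1 = 1 + R)
(k(w(6)) + B(-4, -13))² = ((8 + 2*1 + 2*1²) + (1 - 13))² = ((8 + 2 + 2*1) - 12)² = ((8 + 2 + 2) - 12)² = (12 - 12)² = 0² = 0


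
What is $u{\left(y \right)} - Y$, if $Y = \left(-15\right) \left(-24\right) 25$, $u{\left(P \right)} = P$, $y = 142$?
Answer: $-8858$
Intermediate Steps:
$Y = 9000$ ($Y = 360 \cdot 25 = 9000$)
$u{\left(y \right)} - Y = 142 - 9000 = -8858$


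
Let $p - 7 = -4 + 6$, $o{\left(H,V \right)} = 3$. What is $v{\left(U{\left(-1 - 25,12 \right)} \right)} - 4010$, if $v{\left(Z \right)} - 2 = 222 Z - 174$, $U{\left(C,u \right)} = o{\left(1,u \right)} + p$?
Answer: $-1518$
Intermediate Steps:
$p = 9$ ($p = 7 + \left(-4 + 6\right) = 7 + 2 = 9$)
$U{\left(C,u \right)} = 12$ ($U{\left(C,u \right)} = 3 + 9 = 12$)
$v{\left(Z \right)} = -172 + 222 Z$ ($v{\left(Z \right)} = 2 + \left(222 Z - 174\right) = 2 + \left(-174 + 222 Z\right) = -172 + 222 Z$)
$v{\left(U{\left(-1 - 25,12 \right)} \right)} - 4010 = \left(-172 + 222 \cdot 12\right) - 4010 = \left(-172 + 2664\right) - 4010 = 2492 - 4010 = -1518$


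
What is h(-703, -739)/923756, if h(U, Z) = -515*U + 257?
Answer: 181151/461878 ≈ 0.39221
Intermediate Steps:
h(U, Z) = 257 - 515*U
h(-703, -739)/923756 = (257 - 515*(-703))/923756 = (257 + 362045)*(1/923756) = 362302*(1/923756) = 181151/461878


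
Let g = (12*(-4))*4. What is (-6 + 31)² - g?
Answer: 817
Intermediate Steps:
g = -192 (g = -48*4 = -192)
(-6 + 31)² - g = (-6 + 31)² - 1*(-192) = 25² + 192 = 625 + 192 = 817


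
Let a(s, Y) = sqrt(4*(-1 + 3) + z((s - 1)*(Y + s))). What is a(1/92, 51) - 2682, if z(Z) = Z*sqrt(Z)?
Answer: -2682 + sqrt(143278592 - 2426144903*I*sqrt(7))/4232 ≈ -2668.5 - 13.238*I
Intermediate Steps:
z(Z) = Z**(3/2)
a(s, Y) = sqrt(8 + ((-1 + s)*(Y + s))**(3/2)) (a(s, Y) = sqrt(4*(-1 + 3) + ((s - 1)*(Y + s))**(3/2)) = sqrt(4*2 + ((-1 + s)*(Y + s))**(3/2)) = sqrt(8 + ((-1 + s)*(Y + s))**(3/2)))
a(1/92, 51) - 2682 = sqrt(8 + ((1/92)**2 - 1*51 - 1/92 + 51/92)**(3/2)) - 2682 = sqrt(8 + ((1/92)**2 - 51 - 1*1/92 + 51*(1/92))**(3/2)) - 2682 = sqrt(8 + (1/8464 - 51 - 1/92 + 51/92)**(3/2)) - 2682 = sqrt(8 + (-427063/8464)**(3/2)) - 2682 = sqrt(8 - 105484561*I*sqrt(7)/778688) - 2682 = -2682 + sqrt(8 - 105484561*I*sqrt(7)/778688)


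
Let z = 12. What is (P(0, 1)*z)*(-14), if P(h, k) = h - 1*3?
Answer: 504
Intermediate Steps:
P(h, k) = -3 + h (P(h, k) = h - 3 = -3 + h)
(P(0, 1)*z)*(-14) = ((-3 + 0)*12)*(-14) = -3*12*(-14) = -36*(-14) = 504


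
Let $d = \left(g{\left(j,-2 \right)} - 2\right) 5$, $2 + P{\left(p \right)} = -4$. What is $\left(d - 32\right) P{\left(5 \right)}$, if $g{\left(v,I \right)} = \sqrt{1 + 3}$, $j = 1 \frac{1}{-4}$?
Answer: $192$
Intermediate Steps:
$P{\left(p \right)} = -6$ ($P{\left(p \right)} = -2 - 4 = -6$)
$j = - \frac{1}{4}$ ($j = 1 \left(- \frac{1}{4}\right) = - \frac{1}{4} \approx -0.25$)
$g{\left(v,I \right)} = 2$ ($g{\left(v,I \right)} = \sqrt{4} = 2$)
$d = 0$ ($d = \left(2 - 2\right) 5 = 0 \cdot 5 = 0$)
$\left(d - 32\right) P{\left(5 \right)} = \left(0 - 32\right) \left(-6\right) = \left(-32\right) \left(-6\right) = 192$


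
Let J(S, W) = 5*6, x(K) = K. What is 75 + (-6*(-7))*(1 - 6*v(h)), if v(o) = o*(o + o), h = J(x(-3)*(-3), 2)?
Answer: -453483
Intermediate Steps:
J(S, W) = 30
h = 30
v(o) = 2*o**2 (v(o) = o*(2*o) = 2*o**2)
75 + (-6*(-7))*(1 - 6*v(h)) = 75 + (-6*(-7))*(1 - 12*30**2) = 75 + 42*(1 - 12*900) = 75 + 42*(1 - 6*1800) = 75 + 42*(1 - 10800) = 75 + 42*(-10799) = 75 - 453558 = -453483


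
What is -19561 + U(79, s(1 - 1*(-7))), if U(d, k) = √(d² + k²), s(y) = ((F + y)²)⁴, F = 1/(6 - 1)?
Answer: -19561 + √63759030915605355371823266/390625 ≈ 2.0422e+7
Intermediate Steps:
F = ⅕ (F = 1/5 = ⅕ ≈ 0.20000)
s(y) = (⅕ + y)⁸ (s(y) = ((⅕ + y)²)⁴ = (⅕ + y)⁸)
-19561 + U(79, s(1 - 1*(-7))) = -19561 + √(79² + ((1 + 5*(1 - 1*(-7)))⁸/390625)²) = -19561 + √(6241 + ((1 + 5*(1 + 7))⁸/390625)²) = -19561 + √(6241 + ((1 + 5*8)⁸/390625)²) = -19561 + √(6241 + ((1 + 40)⁸/390625)²) = -19561 + √(6241 + ((1/390625)*41⁸)²) = -19561 + √(6241 + ((1/390625)*7984925229121)²) = -19561 + √(6241 + (7984925229121/390625)²) = -19561 + √(6241 + 63759030914653054346432641/152587890625) = -19561 + √(63759030915605355371823266/152587890625) = -19561 + √63759030915605355371823266/390625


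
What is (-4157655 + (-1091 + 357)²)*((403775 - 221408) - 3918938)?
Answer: 13522273055329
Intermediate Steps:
(-4157655 + (-1091 + 357)²)*((403775 - 221408) - 3918938) = (-4157655 + (-734)²)*(182367 - 3918938) = (-4157655 + 538756)*(-3736571) = -3618899*(-3736571) = 13522273055329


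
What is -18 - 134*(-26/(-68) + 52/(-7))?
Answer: 110217/119 ≈ 926.19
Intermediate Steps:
-18 - 134*(-26/(-68) + 52/(-7)) = -18 - 134*(-26*(-1/68) + 52*(-⅐)) = -18 - 134*(13/34 - 52/7) = -18 - 134*(-1677/238) = -18 + 112359/119 = 110217/119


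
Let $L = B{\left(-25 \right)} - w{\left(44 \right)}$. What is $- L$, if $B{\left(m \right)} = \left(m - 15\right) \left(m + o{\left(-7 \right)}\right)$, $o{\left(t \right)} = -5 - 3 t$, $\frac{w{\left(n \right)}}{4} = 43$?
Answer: $-188$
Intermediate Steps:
$w{\left(n \right)} = 172$ ($w{\left(n \right)} = 4 \cdot 43 = 172$)
$B{\left(m \right)} = \left(-15 + m\right) \left(16 + m\right)$ ($B{\left(m \right)} = \left(m - 15\right) \left(m - -16\right) = \left(-15 + m\right) \left(m + \left(-5 + 21\right)\right) = \left(-15 + m\right) \left(m + 16\right) = \left(-15 + m\right) \left(16 + m\right)$)
$L = 188$ ($L = \left(-240 - 25 + \left(-25\right)^{2}\right) - 172 = \left(-240 - 25 + 625\right) - 172 = 360 - 172 = 188$)
$- L = \left(-1\right) 188 = -188$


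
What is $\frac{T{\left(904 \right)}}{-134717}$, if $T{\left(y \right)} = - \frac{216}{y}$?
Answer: $\frac{27}{15223021} \approx 1.7736 \cdot 10^{-6}$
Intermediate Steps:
$\frac{T{\left(904 \right)}}{-134717} = \frac{\left(-216\right) \frac{1}{904}}{-134717} = \left(-216\right) \frac{1}{904} \left(- \frac{1}{134717}\right) = \left(- \frac{27}{113}\right) \left(- \frac{1}{134717}\right) = \frac{27}{15223021}$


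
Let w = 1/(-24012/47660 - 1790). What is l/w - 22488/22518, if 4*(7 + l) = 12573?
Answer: -200885505051217/35773596 ≈ -5.6155e+6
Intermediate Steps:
w = -11915/21333853 (w = 1/(-24012*1/47660 - 1790) = 1/(-6003/11915 - 1790) = 1/(-21333853/11915) = -11915/21333853 ≈ -0.00055850)
l = 12545/4 (l = -7 + (¼)*12573 = -7 + 12573/4 = 12545/4 ≈ 3136.3)
l/w - 22488/22518 = 12545/(4*(-11915/21333853)) - 22488/22518 = (12545/4)*(-21333853/11915) - 22488*1/22518 = -53526637177/9532 - 3748/3753 = -200885505051217/35773596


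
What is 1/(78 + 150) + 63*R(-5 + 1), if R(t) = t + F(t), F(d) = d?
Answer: -114911/228 ≈ -504.00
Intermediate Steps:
R(t) = 2*t (R(t) = t + t = 2*t)
1/(78 + 150) + 63*R(-5 + 1) = 1/(78 + 150) + 63*(2*(-5 + 1)) = 1/228 + 63*(2*(-4)) = 1/228 + 63*(-8) = 1/228 - 504 = -114911/228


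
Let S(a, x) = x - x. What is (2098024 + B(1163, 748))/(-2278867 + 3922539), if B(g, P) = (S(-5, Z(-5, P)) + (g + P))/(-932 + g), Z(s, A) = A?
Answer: 23078355/18080392 ≈ 1.2764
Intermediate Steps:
S(a, x) = 0
B(g, P) = (P + g)/(-932 + g) (B(g, P) = (0 + (g + P))/(-932 + g) = (0 + (P + g))/(-932 + g) = (P + g)/(-932 + g))
(2098024 + B(1163, 748))/(-2278867 + 3922539) = (2098024 + (748 + 1163)/(-932 + 1163))/(-2278867 + 3922539) = (2098024 + 1911/231)/1643672 = (2098024 + (1/231)*1911)*(1/1643672) = (2098024 + 91/11)*(1/1643672) = (23078355/11)*(1/1643672) = 23078355/18080392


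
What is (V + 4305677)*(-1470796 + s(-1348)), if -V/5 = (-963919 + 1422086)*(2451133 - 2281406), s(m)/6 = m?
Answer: 575008210157693312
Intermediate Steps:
s(m) = 6*m
V = -388816552045 (V = -5*(-963919 + 1422086)*(2451133 - 2281406) = -2290835*169727 = -5*77763310409 = -388816552045)
(V + 4305677)*(-1470796 + s(-1348)) = (-388816552045 + 4305677)*(-1470796 + 6*(-1348)) = -388812246368*(-1470796 - 8088) = -388812246368*(-1478884) = 575008210157693312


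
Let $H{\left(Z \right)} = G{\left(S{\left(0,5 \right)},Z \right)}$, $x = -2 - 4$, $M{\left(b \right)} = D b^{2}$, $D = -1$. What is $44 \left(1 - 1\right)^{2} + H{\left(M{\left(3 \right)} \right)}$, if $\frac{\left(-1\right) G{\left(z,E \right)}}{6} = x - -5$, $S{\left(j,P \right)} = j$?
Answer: $6$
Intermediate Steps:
$M{\left(b \right)} = - b^{2}$
$x = -6$
$G{\left(z,E \right)} = 6$ ($G{\left(z,E \right)} = - 6 \left(-6 - -5\right) = - 6 \left(-6 + 5\right) = \left(-6\right) \left(-1\right) = 6$)
$H{\left(Z \right)} = 6$
$44 \left(1 - 1\right)^{2} + H{\left(M{\left(3 \right)} \right)} = 44 \left(1 - 1\right)^{2} + 6 = 44 \cdot 0^{2} + 6 = 44 \cdot 0 + 6 = 0 + 6 = 6$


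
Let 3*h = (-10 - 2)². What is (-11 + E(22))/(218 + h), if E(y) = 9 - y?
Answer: -12/133 ≈ -0.090226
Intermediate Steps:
h = 48 (h = (-10 - 2)²/3 = (⅓)*(-12)² = (⅓)*144 = 48)
(-11 + E(22))/(218 + h) = (-11 + (9 - 1*22))/(218 + 48) = (-11 + (9 - 22))/266 = (-11 - 13)*(1/266) = -24*1/266 = -12/133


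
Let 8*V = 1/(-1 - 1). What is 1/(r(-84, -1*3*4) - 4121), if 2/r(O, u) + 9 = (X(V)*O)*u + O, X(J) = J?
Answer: -78/321439 ≈ -0.00024266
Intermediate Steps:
V = -1/16 (V = 1/(8*(-1 - 1)) = (⅛)/(-2) = (⅛)*(-½) = -1/16 ≈ -0.062500)
r(O, u) = 2/(-9 + O - O*u/16) (r(O, u) = 2/(-9 + ((-O/16)*u + O)) = 2/(-9 + (-O*u/16 + O)) = 2/(-9 + (O - O*u/16)) = 2/(-9 + O - O*u/16))
1/(r(-84, -1*3*4) - 4121) = 1/(32/(-144 + 16*(-84) - 1*(-84)*-1*3*4) - 4121) = 1/(32/(-144 - 1344 - 1*(-84)*(-3*4)) - 4121) = 1/(32/(-144 - 1344 - 1*(-84)*(-12)) - 4121) = 1/(32/(-144 - 1344 - 1008) - 4121) = 1/(32/(-2496) - 4121) = 1/(32*(-1/2496) - 4121) = 1/(-1/78 - 4121) = 1/(-321439/78) = -78/321439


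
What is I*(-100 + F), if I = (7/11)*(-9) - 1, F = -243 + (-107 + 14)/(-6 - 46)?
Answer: 59681/26 ≈ 2295.4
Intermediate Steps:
F = -12543/52 (F = -243 - 93/(-52) = -243 - 93*(-1/52) = -243 + 93/52 = -12543/52 ≈ -241.21)
I = -74/11 (I = (7*(1/11))*(-9) - 1 = (7/11)*(-9) - 1 = -63/11 - 1 = -74/11 ≈ -6.7273)
I*(-100 + F) = -74*(-100 - 12543/52)/11 = -74/11*(-17743/52) = 59681/26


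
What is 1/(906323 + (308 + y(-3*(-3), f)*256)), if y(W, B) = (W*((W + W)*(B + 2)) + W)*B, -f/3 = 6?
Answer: 1/12809095 ≈ 7.8070e-8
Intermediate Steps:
f = -18 (f = -3*6 = -18)
y(W, B) = B*(W + 2*W²*(2 + B)) (y(W, B) = (W*((2*W)*(2 + B)) + W)*B = (W*(2*W*(2 + B)) + W)*B = (2*W²*(2 + B) + W)*B = (W + 2*W²*(2 + B))*B = B*(W + 2*W²*(2 + B)))
1/(906323 + (308 + y(-3*(-3), f)*256)) = 1/(906323 + (308 - 18*(-3*(-3))*(1 + 4*(-3*(-3)) + 2*(-18)*(-3*(-3)))*256)) = 1/(906323 + (308 - 18*9*(1 + 4*9 + 2*(-18)*9)*256)) = 1/(906323 + (308 - 18*9*(1 + 36 - 324)*256)) = 1/(906323 + (308 - 18*9*(-287)*256)) = 1/(906323 + (308 + 46494*256)) = 1/(906323 + (308 + 11902464)) = 1/(906323 + 11902772) = 1/12809095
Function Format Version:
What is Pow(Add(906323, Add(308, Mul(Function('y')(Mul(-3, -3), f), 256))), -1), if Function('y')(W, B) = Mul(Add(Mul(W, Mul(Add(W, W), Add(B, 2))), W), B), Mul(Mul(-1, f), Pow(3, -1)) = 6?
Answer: Rational(1, 12809095) ≈ 7.8070e-8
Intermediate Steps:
f = -18 (f = Mul(-3, 6) = -18)
Function('y')(W, B) = Mul(B, Add(W, Mul(2, Pow(W, 2), Add(2, B)))) (Function('y')(W, B) = Mul(Add(Mul(W, Mul(Mul(2, W), Add(2, B))), W), B) = Mul(Add(Mul(W, Mul(2, W, Add(2, B))), W), B) = Mul(Add(Mul(2, Pow(W, 2), Add(2, B)), W), B) = Mul(Add(W, Mul(2, Pow(W, 2), Add(2, B))), B) = Mul(B, Add(W, Mul(2, Pow(W, 2), Add(2, B)))))
Pow(Add(906323, Add(308, Mul(Function('y')(Mul(-3, -3), f), 256))), -1) = Pow(Add(906323, Add(308, Mul(Mul(-18, Mul(-3, -3), Add(1, Mul(4, Mul(-3, -3)), Mul(2, -18, Mul(-3, -3)))), 256))), -1) = Pow(Add(906323, Add(308, Mul(Mul(-18, 9, Add(1, Mul(4, 9), Mul(2, -18, 9))), 256))), -1) = Pow(Add(906323, Add(308, Mul(Mul(-18, 9, Add(1, 36, -324)), 256))), -1) = Pow(Add(906323, Add(308, Mul(Mul(-18, 9, -287), 256))), -1) = Pow(Add(906323, Add(308, Mul(46494, 256))), -1) = Pow(Add(906323, Add(308, 11902464)), -1) = Pow(Add(906323, 11902772), -1) = Pow(12809095, -1) = Rational(1, 12809095)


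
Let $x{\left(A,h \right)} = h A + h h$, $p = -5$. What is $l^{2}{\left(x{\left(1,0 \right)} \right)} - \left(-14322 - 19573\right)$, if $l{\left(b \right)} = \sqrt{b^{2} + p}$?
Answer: $33890$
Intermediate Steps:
$x{\left(A,h \right)} = h^{2} + A h$ ($x{\left(A,h \right)} = A h + h^{2} = h^{2} + A h$)
$l{\left(b \right)} = \sqrt{-5 + b^{2}}$ ($l{\left(b \right)} = \sqrt{b^{2} - 5} = \sqrt{-5 + b^{2}}$)
$l^{2}{\left(x{\left(1,0 \right)} \right)} - \left(-14322 - 19573\right) = \left(\sqrt{-5 + \left(0 \left(1 + 0\right)\right)^{2}}\right)^{2} - \left(-14322 - 19573\right) = \left(\sqrt{-5 + \left(0 \cdot 1\right)^{2}}\right)^{2} - -33895 = \left(\sqrt{-5 + 0^{2}}\right)^{2} + 33895 = \left(\sqrt{-5 + 0}\right)^{2} + 33895 = \left(\sqrt{-5}\right)^{2} + 33895 = \left(i \sqrt{5}\right)^{2} + 33895 = -5 + 33895 = 33890$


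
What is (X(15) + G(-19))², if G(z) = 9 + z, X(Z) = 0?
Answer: 100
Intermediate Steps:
(X(15) + G(-19))² = (0 + (9 - 19))² = (0 - 10)² = (-10)² = 100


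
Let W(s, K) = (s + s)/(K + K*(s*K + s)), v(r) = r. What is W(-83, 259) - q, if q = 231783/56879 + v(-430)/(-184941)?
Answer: -79904118527135593/19597243025588193 ≈ -4.0773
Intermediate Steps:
q = 42890637773/10519259139 (q = 231783/56879 - 430/(-184941) = 231783*(1/56879) - 430*(-1/184941) = 231783/56879 + 430/184941 = 42890637773/10519259139 ≈ 4.0773)
W(s, K) = 2*s/(K + K*(s + K*s)) (W(s, K) = (2*s)/(K + K*(K*s + s)) = (2*s)/(K + K*(s + K*s)) = 2*s/(K + K*(s + K*s)))
W(-83, 259) - q = 2*(-83)/(259*(1 - 83 + 259*(-83))) - 1*42890637773/10519259139 = 2*(-83)*(1/259)/(1 - 83 - 21497) - 42890637773/10519259139 = 2*(-83)*(1/259)/(-21579) - 42890637773/10519259139 = 2*(-83)*(1/259)*(-1/21579) - 42890637773/10519259139 = 166/5588961 - 42890637773/10519259139 = -79904118527135593/19597243025588193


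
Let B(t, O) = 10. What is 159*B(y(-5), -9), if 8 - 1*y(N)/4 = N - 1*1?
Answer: 1590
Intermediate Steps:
y(N) = 36 - 4*N (y(N) = 32 - 4*(N - 1*1) = 32 - 4*(N - 1) = 32 - 4*(-1 + N) = 32 + (4 - 4*N) = 36 - 4*N)
159*B(y(-5), -9) = 159*10 = 1590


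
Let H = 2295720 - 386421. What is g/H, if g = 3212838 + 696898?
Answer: 3909736/1909299 ≈ 2.0477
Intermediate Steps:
H = 1909299
g = 3909736
g/H = 3909736/1909299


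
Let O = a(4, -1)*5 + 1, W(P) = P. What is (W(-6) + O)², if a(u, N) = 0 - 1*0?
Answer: 25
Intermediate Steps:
a(u, N) = 0 (a(u, N) = 0 + 0 = 0)
O = 1 (O = 0*5 + 1 = 0 + 1 = 1)
(W(-6) + O)² = (-6 + 1)² = (-5)² = 25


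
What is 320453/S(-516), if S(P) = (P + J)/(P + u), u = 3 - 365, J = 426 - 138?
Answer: 140678867/114 ≈ 1.2340e+6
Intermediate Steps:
J = 288
u = -362
S(P) = (288 + P)/(-362 + P) (S(P) = (P + 288)/(P - 362) = (288 + P)/(-362 + P))
320453/S(-516) = 320453/(((288 - 516)/(-362 - 516))) = 320453/((-228/(-878))) = 320453/((-1/878*(-228))) = 320453/(114/439) = 320453*(439/114) = 140678867/114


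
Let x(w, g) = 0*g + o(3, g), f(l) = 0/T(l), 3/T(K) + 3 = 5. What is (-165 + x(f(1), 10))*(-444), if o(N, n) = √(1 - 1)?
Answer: 73260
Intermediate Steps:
o(N, n) = 0 (o(N, n) = √0 = 0)
T(K) = 3/2 (T(K) = 3/(-3 + 5) = 3/2)
f(l) = 0 (f(l) = 0/(3/2) = 0*(⅔) = 0)
x(w, g) = 0 (x(w, g) = 0*g + 0 = 0 + 0 = 0)
(-165 + x(f(1), 10))*(-444) = (-165 + 0)*(-444) = -165*(-444) = 73260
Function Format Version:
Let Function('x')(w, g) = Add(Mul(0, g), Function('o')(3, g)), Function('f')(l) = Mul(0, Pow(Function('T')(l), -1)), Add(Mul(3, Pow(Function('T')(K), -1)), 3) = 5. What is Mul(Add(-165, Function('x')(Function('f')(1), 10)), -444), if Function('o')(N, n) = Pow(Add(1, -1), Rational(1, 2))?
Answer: 73260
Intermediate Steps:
Function('o')(N, n) = 0 (Function('o')(N, n) = Pow(0, Rational(1, 2)) = 0)
Function('T')(K) = Rational(3, 2) (Function('T')(K) = Mul(3, Pow(Add(-3, 5), -1)) = Mul(3, Pow(2, -1)) = Mul(3, Rational(1, 2)) = Rational(3, 2))
Function('f')(l) = 0 (Function('f')(l) = Mul(0, Pow(Rational(3, 2), -1)) = Mul(0, Rational(2, 3)) = 0)
Function('x')(w, g) = 0 (Function('x')(w, g) = Add(Mul(0, g), 0) = Add(0, 0) = 0)
Mul(Add(-165, Function('x')(Function('f')(1), 10)), -444) = Mul(Add(-165, 0), -444) = Mul(-165, -444) = 73260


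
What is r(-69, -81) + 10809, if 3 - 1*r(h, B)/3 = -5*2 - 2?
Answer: 10854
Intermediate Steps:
r(h, B) = 45 (r(h, B) = 9 - 3*(-5*2 - 2) = 9 - 3*(-10 - 2) = 9 - 3*(-12) = 9 + 36 = 45)
r(-69, -81) + 10809 = 45 + 10809 = 10854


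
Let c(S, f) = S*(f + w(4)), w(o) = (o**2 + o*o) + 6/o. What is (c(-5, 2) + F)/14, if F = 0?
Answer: -355/28 ≈ -12.679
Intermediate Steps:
w(o) = 2*o**2 + 6/o (w(o) = (o**2 + o**2) + 6/o = 2*o**2 + 6/o)
c(S, f) = S*(67/2 + f) (c(S, f) = S*(f + 2*(3 + 4**3)/4) = S*(f + 2*(1/4)*(3 + 64)) = S*(f + 2*(1/4)*67) = S*(f + 67/2) = S*(67/2 + f))
(c(-5, 2) + F)/14 = ((1/2)*(-5)*(67 + 2*2) + 0)/14 = ((1/2)*(-5)*(67 + 4) + 0)/14 = ((1/2)*(-5)*71 + 0)/14 = (-355/2 + 0)/14 = (1/14)*(-355/2) = -355/28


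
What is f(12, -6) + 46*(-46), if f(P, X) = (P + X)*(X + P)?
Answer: -2080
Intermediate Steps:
f(P, X) = (P + X)² (f(P, X) = (P + X)*(P + X) = (P + X)²)
f(12, -6) + 46*(-46) = (12 - 6)² + 46*(-46) = 6² - 2116 = 36 - 2116 = -2080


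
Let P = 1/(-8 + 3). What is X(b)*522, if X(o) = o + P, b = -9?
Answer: -24012/5 ≈ -4802.4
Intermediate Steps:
P = -⅕ (P = 1/(-5) = -⅕ ≈ -0.20000)
X(o) = -⅕ + o (X(o) = o - ⅕ = -⅕ + o)
X(b)*522 = (-⅕ - 9)*522 = -46/5*522 = -24012/5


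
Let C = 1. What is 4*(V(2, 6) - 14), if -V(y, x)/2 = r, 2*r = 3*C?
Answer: -68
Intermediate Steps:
r = 3/2 (r = (3*1)/2 = (½)*3 = 3/2 ≈ 1.5000)
V(y, x) = -3 (V(y, x) = -2*3/2 = -3)
4*(V(2, 6) - 14) = 4*(-3 - 14) = 4*(-17) = -68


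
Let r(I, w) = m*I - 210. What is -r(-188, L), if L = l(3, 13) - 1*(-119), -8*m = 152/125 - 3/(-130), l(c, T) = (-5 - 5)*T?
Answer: 1175731/6500 ≈ 180.88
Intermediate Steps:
l(c, T) = -10*T
m = -4027/26000 (m = -(152/125 - 3/(-130))/8 = -(152*(1/125) - 3*(-1/130))/8 = -(152/125 + 3/130)/8 = -1/8*4027/3250 = -4027/26000 ≈ -0.15488)
L = -11 (L = -10*13 - 1*(-119) = -130 + 119 = -11)
r(I, w) = -210 - 4027*I/26000 (r(I, w) = -4027*I/26000 - 210 = -210 - 4027*I/26000)
-r(-188, L) = -(-210 - 4027/26000*(-188)) = -(-210 + 189269/6500) = -1*(-1175731/6500) = 1175731/6500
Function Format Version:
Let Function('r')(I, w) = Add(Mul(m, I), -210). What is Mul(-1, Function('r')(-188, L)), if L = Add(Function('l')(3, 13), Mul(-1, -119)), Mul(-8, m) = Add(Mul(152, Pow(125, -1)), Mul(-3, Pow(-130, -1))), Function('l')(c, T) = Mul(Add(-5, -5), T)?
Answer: Rational(1175731, 6500) ≈ 180.88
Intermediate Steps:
Function('l')(c, T) = Mul(-10, T)
m = Rational(-4027, 26000) (m = Mul(Rational(-1, 8), Add(Mul(152, Pow(125, -1)), Mul(-3, Pow(-130, -1)))) = Mul(Rational(-1, 8), Add(Mul(152, Rational(1, 125)), Mul(-3, Rational(-1, 130)))) = Mul(Rational(-1, 8), Add(Rational(152, 125), Rational(3, 130))) = Mul(Rational(-1, 8), Rational(4027, 3250)) = Rational(-4027, 26000) ≈ -0.15488)
L = -11 (L = Add(Mul(-10, 13), Mul(-1, -119)) = Add(-130, 119) = -11)
Function('r')(I, w) = Add(-210, Mul(Rational(-4027, 26000), I)) (Function('r')(I, w) = Add(Mul(Rational(-4027, 26000), I), -210) = Add(-210, Mul(Rational(-4027, 26000), I)))
Mul(-1, Function('r')(-188, L)) = Mul(-1, Add(-210, Mul(Rational(-4027, 26000), -188))) = Mul(-1, Add(-210, Rational(189269, 6500))) = Mul(-1, Rational(-1175731, 6500)) = Rational(1175731, 6500)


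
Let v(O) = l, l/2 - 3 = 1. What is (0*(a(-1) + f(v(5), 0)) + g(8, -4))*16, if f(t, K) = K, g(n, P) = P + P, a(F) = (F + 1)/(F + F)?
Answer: -128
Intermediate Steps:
l = 8 (l = 6 + 2*1 = 6 + 2 = 8)
a(F) = (1 + F)/(2*F) (a(F) = (1 + F)/((2*F)) = (1 + F)*(1/(2*F)) = (1 + F)/(2*F))
v(O) = 8
g(n, P) = 2*P
(0*(a(-1) + f(v(5), 0)) + g(8, -4))*16 = (0*((1/2)*(1 - 1)/(-1) + 0) + 2*(-4))*16 = (0*((1/2)*(-1)*0 + 0) - 8)*16 = (0*(0 + 0) - 8)*16 = (0*0 - 8)*16 = (0 - 8)*16 = -8*16 = -128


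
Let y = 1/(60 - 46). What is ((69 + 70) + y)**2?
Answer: 3790809/196 ≈ 19341.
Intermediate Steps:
y = 1/14 ≈ 0.071429
((69 + 70) + y)**2 = ((69 + 70) + 1/14)**2 = (139 + 1/14)**2 = (1947/14)**2 = 3790809/196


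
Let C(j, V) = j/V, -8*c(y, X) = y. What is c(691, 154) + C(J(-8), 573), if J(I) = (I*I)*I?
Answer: -400039/4584 ≈ -87.269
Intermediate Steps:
c(y, X) = -y/8
J(I) = I³ (J(I) = I²*I = I³)
c(691, 154) + C(J(-8), 573) = -⅛*691 + (-8)³/573 = -691/8 - 512*1/573 = -691/8 - 512/573 = -400039/4584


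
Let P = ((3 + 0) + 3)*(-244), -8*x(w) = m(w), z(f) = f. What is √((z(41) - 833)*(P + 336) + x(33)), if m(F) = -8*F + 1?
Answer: √14294542/4 ≈ 945.20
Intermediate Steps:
m(F) = 1 - 8*F
x(w) = -⅛ + w (x(w) = -(1 - 8*w)/8 = -⅛ + w)
P = -1464 (P = (3 + 3)*(-244) = 6*(-244) = -1464)
√((z(41) - 833)*(P + 336) + x(33)) = √((41 - 833)*(-1464 + 336) + (-⅛ + 33)) = √(-792*(-1128) + 263/8) = √(893376 + 263/8) = √(7147271/8) = √14294542/4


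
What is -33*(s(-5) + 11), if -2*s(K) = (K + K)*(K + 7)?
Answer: -693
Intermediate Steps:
s(K) = -K*(7 + K) (s(K) = -(K + K)*(K + 7)/2 = -2*K*(7 + K)/2 = -K*(7 + K))
-33*(s(-5) + 11) = -33*(-1*(-5)*(7 - 5) + 11) = -33*(-1*(-5)*2 + 11) = -33*(10 + 11) = -33*21 = -693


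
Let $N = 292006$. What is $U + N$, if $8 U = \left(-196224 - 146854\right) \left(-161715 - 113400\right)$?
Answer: $\frac{47194120009}{4} \approx 1.1799 \cdot 10^{10}$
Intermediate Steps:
$U = \frac{47192951985}{4}$ ($U = \frac{\left(-196224 - 146854\right) \left(-161715 - 113400\right)}{8} = \frac{\left(-343078\right) \left(-275115\right)}{8} = \frac{1}{8} \cdot 94385903970 = \frac{47192951985}{4} \approx 1.1798 \cdot 10^{10}$)
$U + N = \frac{47192951985}{4} + 292006 = \frac{47194120009}{4}$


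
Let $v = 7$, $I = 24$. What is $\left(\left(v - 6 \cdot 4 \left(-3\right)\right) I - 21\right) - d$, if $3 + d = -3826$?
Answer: $5704$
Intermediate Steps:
$d = -3829$ ($d = -3 - 3826 = -3829$)
$\left(\left(v - 6 \cdot 4 \left(-3\right)\right) I - 21\right) - d = \left(\left(7 - 6 \cdot 4 \left(-3\right)\right) 24 - 21\right) - -3829 = \left(\left(7 - 24 \left(-3\right)\right) 24 - 21\right) + 3829 = \left(\left(7 - -72\right) 24 - 21\right) + 3829 = \left(\left(7 + 72\right) 24 - 21\right) + 3829 = \left(79 \cdot 24 - 21\right) + 3829 = \left(1896 - 21\right) + 3829 = 1875 + 3829 = 5704$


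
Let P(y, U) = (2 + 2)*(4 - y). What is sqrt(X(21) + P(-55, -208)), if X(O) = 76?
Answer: 2*sqrt(78) ≈ 17.664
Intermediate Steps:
P(y, U) = 16 - 4*y (P(y, U) = 4*(4 - y) = 16 - 4*y)
sqrt(X(21) + P(-55, -208)) = sqrt(76 + (16 - 4*(-55))) = sqrt(76 + (16 + 220)) = sqrt(76 + 236) = sqrt(312) = 2*sqrt(78)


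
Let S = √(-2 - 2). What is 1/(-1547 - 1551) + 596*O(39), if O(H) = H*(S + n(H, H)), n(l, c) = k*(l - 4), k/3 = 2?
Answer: 15122081519/3098 + 46488*I ≈ 4.8812e+6 + 46488.0*I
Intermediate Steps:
k = 6 (k = 3*2 = 6)
n(l, c) = -24 + 6*l (n(l, c) = 6*(l - 4) = 6*(-4 + l) = -24 + 6*l)
S = 2*I (S = √(-4) = 2*I ≈ 2.0*I)
O(H) = H*(-24 + 2*I + 6*H) (O(H) = H*(2*I + (-24 + 6*H)) = H*(-24 + 2*I + 6*H))
1/(-1547 - 1551) + 596*O(39) = 1/(-1547 - 1551) + 596*(2*39*(-12 + I + 3*39)) = 1/(-3098) + 596*(2*39*(-12 + I + 117)) = -1/3098 + 596*(2*39*(105 + I)) = -1/3098 + 596*(8190 + 78*I) = -1/3098 + (4881240 + 46488*I) = 15122081519/3098 + 46488*I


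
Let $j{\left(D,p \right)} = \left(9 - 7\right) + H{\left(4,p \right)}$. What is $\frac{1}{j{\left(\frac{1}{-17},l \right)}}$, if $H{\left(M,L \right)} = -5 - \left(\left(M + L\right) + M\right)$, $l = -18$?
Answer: $\frac{1}{7} \approx 0.14286$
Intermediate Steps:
$H{\left(M,L \right)} = -5 - L - 2 M$ ($H{\left(M,L \right)} = -5 - \left(\left(L + M\right) + M\right) = -5 - \left(L + 2 M\right) = -5 - L - 2 M$)
$j{\left(D,p \right)} = -11 - p$ ($j{\left(D,p \right)} = \left(9 - 7\right) - \left(13 + p\right) = 2 - \left(13 + p\right) = -11 - p$)
$\frac{1}{j{\left(\frac{1}{-17},l \right)}} = \frac{1}{-11 - -18} = \frac{1}{-11 + 18} = \frac{1}{7}$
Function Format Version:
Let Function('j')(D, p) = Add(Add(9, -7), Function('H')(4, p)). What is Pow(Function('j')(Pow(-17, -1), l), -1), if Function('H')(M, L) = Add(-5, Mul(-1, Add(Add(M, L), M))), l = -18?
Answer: Rational(1, 7) ≈ 0.14286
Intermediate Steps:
Function('H')(M, L) = Add(-5, Mul(-1, L), Mul(-2, M)) (Function('H')(M, L) = Add(-5, Mul(-1, Add(Add(L, M), M))) = Add(-5, Mul(-1, Add(L, Mul(2, M)))) = Add(-5, Add(Mul(-1, L), Mul(-2, M))) = Add(-5, Mul(-1, L), Mul(-2, M)))
Function('j')(D, p) = Add(-11, Mul(-1, p)) (Function('j')(D, p) = Add(Add(9, -7), Add(-5, Mul(-1, p), Mul(-2, 4))) = Add(2, Add(-5, Mul(-1, p), -8)) = Add(2, Add(-13, Mul(-1, p))) = Add(-11, Mul(-1, p)))
Pow(Function('j')(Pow(-17, -1), l), -1) = Pow(Add(-11, Mul(-1, -18)), -1) = Pow(Add(-11, 18), -1) = Pow(7, -1) = Rational(1, 7)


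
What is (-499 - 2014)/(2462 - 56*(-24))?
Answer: -2513/3806 ≈ -0.66027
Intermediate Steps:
(-499 - 2014)/(2462 - 56*(-24)) = -2513/(2462 + 1344) = -2513/3806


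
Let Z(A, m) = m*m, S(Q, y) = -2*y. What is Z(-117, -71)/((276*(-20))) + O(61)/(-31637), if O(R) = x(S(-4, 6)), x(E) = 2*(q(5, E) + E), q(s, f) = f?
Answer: -159217157/174636240 ≈ -0.91171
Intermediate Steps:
x(E) = 4*E (x(E) = 2*(E + E) = 2*(2*E) = 4*E)
Z(A, m) = m²
O(R) = -48 (O(R) = 4*(-2*6) = 4*(-12) = -48)
Z(-117, -71)/((276*(-20))) + O(61)/(-31637) = (-71)²/((276*(-20))) - 48/(-31637) = 5041/(-5520) - 48*(-1/31637) = 5041*(-1/5520) + 48/31637 = -5041/5520 + 48/31637 = -159217157/174636240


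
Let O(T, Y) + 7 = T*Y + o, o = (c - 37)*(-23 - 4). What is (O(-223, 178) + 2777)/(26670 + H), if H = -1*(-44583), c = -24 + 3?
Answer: -11786/23751 ≈ -0.49623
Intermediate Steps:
c = -21
H = 44583
o = 1566 (o = (-21 - 37)*(-23 - 4) = -58*(-27) = 1566)
O(T, Y) = 1559 + T*Y (O(T, Y) = -7 + (T*Y + 1566) = -7 + (1566 + T*Y) = 1559 + T*Y)
(O(-223, 178) + 2777)/(26670 + H) = ((1559 - 223*178) + 2777)/(26670 + 44583) = ((1559 - 39694) + 2777)/71253 = (-38135 + 2777)*(1/71253) = -35358*1/71253 = -11786/23751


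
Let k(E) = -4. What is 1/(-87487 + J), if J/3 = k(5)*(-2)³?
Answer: -1/87391 ≈ -1.1443e-5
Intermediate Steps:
J = 96 (J = 3*(-4*(-2)³) = 3*(-4*(-8)) = 3*32 = 96)
1/(-87487 + J) = 1/(-87487 + 96) = 1/(-87391) = -1/87391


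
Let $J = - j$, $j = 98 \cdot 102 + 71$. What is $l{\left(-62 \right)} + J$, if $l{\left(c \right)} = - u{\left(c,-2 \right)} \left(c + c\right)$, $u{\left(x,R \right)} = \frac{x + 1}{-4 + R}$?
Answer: $- \frac{26419}{3} \approx -8806.3$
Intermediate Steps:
$j = 10067$ ($j = 9996 + 71 = 10067$)
$J = -10067$ ($J = \left(-1\right) 10067 = -10067$)
$u{\left(x,R \right)} = \frac{1 + x}{-4 + R}$
$l{\left(c \right)} = - 2 c \left(- \frac{1}{6} - \frac{c}{6}\right)$ ($l{\left(c \right)} = - \frac{1 + c}{-4 - 2} \left(c + c\right) = - \frac{1 + c}{-6} \cdot 2 c = - - \frac{1 + c}{6} \cdot 2 c = - \left(- \frac{1}{6} - \frac{c}{6}\right) 2 c = - 2 c \left(- \frac{1}{6} - \frac{c}{6}\right)$)
$l{\left(-62 \right)} + J = \frac{1}{3} \left(-62\right) \left(1 - 62\right) - 10067 = \frac{1}{3} \left(-62\right) \left(-61\right) - 10067 = \frac{3782}{3} - 10067 = - \frac{26419}{3}$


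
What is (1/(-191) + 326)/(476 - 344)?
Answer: 20755/8404 ≈ 2.4697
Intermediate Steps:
(1/(-191) + 326)/(476 - 344) = (-1/191 + 326)/132 = (62265/191)*(1/132) = 20755/8404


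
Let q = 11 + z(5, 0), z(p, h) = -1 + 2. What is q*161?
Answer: 1932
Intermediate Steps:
z(p, h) = 1
q = 12 (q = 11 + 1 = 12)
q*161 = 12*161 = 1932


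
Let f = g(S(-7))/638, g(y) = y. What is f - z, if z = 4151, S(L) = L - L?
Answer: -4151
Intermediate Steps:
S(L) = 0
f = 0 (f = 0/638 = 0*(1/638) = 0)
f - z = 0 - 1*4151 = 0 - 4151 = -4151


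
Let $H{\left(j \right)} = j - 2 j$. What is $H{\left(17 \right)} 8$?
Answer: $-136$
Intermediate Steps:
$H{\left(j \right)} = - j$
$H{\left(17 \right)} 8 = \left(-1\right) 17 \cdot 8 = \left(-17\right) 8 = -136$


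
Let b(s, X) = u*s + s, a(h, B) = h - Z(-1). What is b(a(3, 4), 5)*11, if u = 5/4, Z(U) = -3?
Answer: 297/2 ≈ 148.50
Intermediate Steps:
u = 5/4 (u = 5*(¼) = 5/4 ≈ 1.2500)
a(h, B) = 3 + h (a(h, B) = h - 1*(-3) = h + 3 = 3 + h)
b(s, X) = 9*s/4 (b(s, X) = 5*s/4 + s = 9*s/4)
b(a(3, 4), 5)*11 = (9*(3 + 3)/4)*11 = ((9/4)*6)*11 = (27/2)*11 = 297/2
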